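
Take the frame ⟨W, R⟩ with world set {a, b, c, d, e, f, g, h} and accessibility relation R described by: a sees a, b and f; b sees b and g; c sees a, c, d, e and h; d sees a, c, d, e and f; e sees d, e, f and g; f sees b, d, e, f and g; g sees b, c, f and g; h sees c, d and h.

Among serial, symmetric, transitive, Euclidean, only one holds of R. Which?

Serial: yes — every world has a successor (e.g. a R a).
Symmetric: no — a R b but not b R a.
Transitive: no — a R b and b R g, but not a R g.
Euclidean: no — a R b and a R f, but not b R f.
Only serial holds.

serial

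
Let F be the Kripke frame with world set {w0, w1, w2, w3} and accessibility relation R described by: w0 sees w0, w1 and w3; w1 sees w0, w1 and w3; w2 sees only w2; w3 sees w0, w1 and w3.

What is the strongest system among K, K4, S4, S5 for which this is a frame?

Transitive (axiom 4): yes — every two-step R-path is closed by a direct edge.
Reflexive (axiom T): yes — every world is R-related to itself.
Euclidean (axiom 5): yes — any two successors of a common world are R-related.
So F validates K, K4, S4, S5. The strongest is S5.

S5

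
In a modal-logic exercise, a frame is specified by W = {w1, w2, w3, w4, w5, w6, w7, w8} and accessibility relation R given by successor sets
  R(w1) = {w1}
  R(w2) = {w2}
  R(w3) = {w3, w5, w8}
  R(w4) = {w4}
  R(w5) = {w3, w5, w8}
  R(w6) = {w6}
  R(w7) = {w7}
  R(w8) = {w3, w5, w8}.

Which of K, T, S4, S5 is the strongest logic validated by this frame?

S5

Reflexive (axiom T): yes — every world is R-related to itself.
Transitive (axiom 4): yes — every two-step R-path is closed by a direct edge.
Euclidean (axiom 5): yes — any two successors of a common world are R-related.
So F validates K, T, S4, S5. The strongest is S5.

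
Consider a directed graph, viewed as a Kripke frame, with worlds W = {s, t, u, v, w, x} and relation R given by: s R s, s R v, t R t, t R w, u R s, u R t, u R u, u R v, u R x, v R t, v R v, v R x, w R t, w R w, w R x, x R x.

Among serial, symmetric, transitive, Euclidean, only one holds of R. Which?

Serial: yes — every world has a successor (e.g. s R s).
Symmetric: no — s R v but not v R s.
Transitive: no — s R v and v R t, but not s R t.
Euclidean: no — u R s and u R t, but not s R t.
Only serial holds.

serial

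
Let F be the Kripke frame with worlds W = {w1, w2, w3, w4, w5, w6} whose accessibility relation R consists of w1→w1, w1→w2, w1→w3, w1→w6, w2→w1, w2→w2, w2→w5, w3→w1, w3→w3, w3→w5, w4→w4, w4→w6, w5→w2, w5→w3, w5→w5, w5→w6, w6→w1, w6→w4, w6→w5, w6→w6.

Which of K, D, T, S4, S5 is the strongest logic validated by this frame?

T

Serial (axiom D): yes — every world has a successor (e.g. w1 R w1).
Reflexive (axiom T): yes — every world is R-related to itself.
Transitive (axiom 4): no — w1 R w2 and w2 R w5, but not w1 R w5.
Euclidean (axiom 5): no — w1 R w2 and w1 R w3, but not w2 R w3.
So F validates K, D, T; S4 would additionally require R to be transitive. The strongest is T.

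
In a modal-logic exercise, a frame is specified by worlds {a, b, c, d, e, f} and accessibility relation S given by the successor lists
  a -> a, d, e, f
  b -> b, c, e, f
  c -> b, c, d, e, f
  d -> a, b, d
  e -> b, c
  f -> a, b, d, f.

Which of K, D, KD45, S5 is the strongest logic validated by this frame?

D

Serial (axiom D): yes — every world has a successor (e.g. a S a).
Euclidean (axiom 5): no — a S d and a S e, but not d S e.
Transitive (axiom 4): no — a S d and d S b, but not a S b.
Reflexive (axiom T): no — e is not related to itself.
So F validates K, D; KD45 would additionally require S to be Euclidean and transitive. The strongest is D.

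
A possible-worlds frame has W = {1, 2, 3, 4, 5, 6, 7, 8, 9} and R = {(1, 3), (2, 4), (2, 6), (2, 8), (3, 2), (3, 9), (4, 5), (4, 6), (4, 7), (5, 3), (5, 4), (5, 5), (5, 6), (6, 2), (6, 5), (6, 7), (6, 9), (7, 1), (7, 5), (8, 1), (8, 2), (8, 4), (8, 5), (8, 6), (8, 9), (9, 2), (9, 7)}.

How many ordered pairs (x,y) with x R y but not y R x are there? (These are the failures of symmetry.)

Enumerating: (1,3), (2,4), (3,2), (3,9), (4,6), (4,7), (5,3), (6,7), (6,9), (7,1), (7,5), (8,1), (8,4), (8,5), (8,6), (8,9), (9,2), (9,7).

18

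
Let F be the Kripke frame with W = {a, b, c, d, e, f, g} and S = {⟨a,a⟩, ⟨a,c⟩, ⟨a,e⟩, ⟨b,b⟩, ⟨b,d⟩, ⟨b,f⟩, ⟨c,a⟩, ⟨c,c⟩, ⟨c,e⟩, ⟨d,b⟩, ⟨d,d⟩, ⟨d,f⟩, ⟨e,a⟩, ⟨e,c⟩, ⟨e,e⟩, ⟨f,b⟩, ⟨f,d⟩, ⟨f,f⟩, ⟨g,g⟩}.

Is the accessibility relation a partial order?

Reflexive: yes — every world is S-related to itself.
Transitive: yes — every two-step S-path is closed by a direct edge.
Antisymmetric: no — a S c and c S a with a ≠ c.
So S is not a partial order.

No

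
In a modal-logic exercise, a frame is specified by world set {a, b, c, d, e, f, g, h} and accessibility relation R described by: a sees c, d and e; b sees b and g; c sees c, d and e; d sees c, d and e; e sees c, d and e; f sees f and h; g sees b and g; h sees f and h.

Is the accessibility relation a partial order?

Reflexive: no — a is not related to itself.
Transitive: yes — every two-step R-path is closed by a direct edge.
Antisymmetric: no — b R g and g R b with b ≠ g.
So R is not a partial order.

No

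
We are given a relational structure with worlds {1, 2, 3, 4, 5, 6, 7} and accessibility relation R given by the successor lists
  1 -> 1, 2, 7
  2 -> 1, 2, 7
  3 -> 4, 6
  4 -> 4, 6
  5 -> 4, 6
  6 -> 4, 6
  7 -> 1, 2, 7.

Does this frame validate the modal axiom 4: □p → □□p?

By correspondence theory, 4 is valid on a frame iff R is transitive.
Transitive: yes — every two-step R-path is closed by a direct edge.

Yes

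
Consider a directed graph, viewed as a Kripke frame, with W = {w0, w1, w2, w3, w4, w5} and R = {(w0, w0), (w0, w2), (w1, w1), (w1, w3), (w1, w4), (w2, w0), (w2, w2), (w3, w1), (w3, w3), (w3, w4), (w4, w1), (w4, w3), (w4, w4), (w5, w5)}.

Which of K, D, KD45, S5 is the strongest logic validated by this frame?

Serial (axiom D): yes — every world has a successor (e.g. w0 R w0).
Euclidean (axiom 5): yes — any two successors of a common world are R-related.
Transitive (axiom 4): yes — every two-step R-path is closed by a direct edge.
Reflexive (axiom T): yes — every world is R-related to itself.
So F validates K, D, KD45, S5. The strongest is S5.

S5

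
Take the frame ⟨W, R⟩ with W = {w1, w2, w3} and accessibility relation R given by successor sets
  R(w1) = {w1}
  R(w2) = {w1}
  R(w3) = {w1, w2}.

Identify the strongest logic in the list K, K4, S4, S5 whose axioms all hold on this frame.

Transitive (axiom 4): yes — every two-step R-path is closed by a direct edge.
Reflexive (axiom T): no — w2 is not related to itself.
Euclidean (axiom 5): no — w3 R w1 and w3 R w2, but not w1 R w2.
So F validates K, K4; S4 would additionally require R to be reflexive. The strongest is K4.

K4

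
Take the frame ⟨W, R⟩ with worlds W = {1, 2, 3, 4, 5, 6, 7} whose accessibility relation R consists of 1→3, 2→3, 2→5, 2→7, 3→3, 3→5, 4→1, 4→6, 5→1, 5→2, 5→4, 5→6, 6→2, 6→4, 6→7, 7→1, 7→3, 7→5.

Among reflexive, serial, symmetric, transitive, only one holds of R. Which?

Reflexive: no — 1 is not related to itself.
Serial: yes — every world has a successor (e.g. 1 R 3).
Symmetric: no — 1 R 3 but not 3 R 1.
Transitive: no — 1 R 3 and 3 R 5, but not 1 R 5.
Only serial holds.

serial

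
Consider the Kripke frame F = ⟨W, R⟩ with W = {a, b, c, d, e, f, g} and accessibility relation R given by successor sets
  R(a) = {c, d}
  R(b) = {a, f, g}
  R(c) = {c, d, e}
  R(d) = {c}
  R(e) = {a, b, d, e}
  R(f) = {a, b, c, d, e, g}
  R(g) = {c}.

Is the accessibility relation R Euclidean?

No

Euclidean: no — b R a and b R f, but not a R f.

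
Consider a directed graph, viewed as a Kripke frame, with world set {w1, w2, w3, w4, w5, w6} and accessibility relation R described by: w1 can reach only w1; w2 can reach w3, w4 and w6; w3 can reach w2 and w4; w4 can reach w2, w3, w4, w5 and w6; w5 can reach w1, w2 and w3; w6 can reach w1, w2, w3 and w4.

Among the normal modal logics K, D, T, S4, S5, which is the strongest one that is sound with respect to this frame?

D

Serial (axiom D): yes — every world has a successor (e.g. w1 R w1).
Reflexive (axiom T): no — w2 is not related to itself.
Transitive (axiom 4): no — w2 R w4 and w4 R w5, but not w2 R w5.
Euclidean (axiom 5): no — w2 R w3 and w2 R w6, but not w3 R w6.
So F validates K, D; T would additionally require R to be reflexive. The strongest is D.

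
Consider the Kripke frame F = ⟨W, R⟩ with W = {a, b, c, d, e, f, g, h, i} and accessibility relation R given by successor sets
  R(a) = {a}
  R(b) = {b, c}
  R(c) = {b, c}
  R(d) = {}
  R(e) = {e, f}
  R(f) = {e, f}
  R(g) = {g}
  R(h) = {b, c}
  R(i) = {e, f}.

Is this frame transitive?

Transitive: yes — every two-step R-path is closed by a direct edge.

Yes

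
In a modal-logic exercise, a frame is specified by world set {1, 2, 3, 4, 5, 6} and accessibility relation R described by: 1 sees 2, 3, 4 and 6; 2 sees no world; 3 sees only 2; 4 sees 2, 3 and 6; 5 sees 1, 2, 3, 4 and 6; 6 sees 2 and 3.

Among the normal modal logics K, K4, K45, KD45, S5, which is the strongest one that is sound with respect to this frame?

Transitive (axiom 4): yes — every two-step R-path is closed by a direct edge.
Euclidean (axiom 5): no — 1 R 2 and 1 R 3, but not 2 R 3.
Serial (axiom D): no — 2 has no R-successor.
Reflexive (axiom T): no — 1 is not related to itself.
So F validates K, K4; K45 would additionally require R to be Euclidean. The strongest is K4.

K4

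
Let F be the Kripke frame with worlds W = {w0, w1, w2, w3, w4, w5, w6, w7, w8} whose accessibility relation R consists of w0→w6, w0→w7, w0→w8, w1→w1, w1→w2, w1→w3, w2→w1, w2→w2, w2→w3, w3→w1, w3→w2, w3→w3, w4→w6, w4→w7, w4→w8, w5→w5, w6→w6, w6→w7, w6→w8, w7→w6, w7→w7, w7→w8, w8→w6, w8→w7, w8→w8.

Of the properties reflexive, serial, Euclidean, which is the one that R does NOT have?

reflexive

Reflexive: no — w0 is not related to itself.
Serial: yes — every world has a successor (e.g. w0 R w6).
Euclidean: yes — any two successors of a common world are R-related.
Only reflexive fails.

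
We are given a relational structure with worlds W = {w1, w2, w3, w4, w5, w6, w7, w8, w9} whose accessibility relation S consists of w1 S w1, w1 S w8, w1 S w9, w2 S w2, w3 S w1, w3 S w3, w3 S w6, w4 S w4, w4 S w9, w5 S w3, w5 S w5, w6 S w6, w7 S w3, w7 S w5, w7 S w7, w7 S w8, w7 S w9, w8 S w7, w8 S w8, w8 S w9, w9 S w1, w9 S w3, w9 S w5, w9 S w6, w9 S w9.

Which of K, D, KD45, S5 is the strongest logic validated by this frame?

Serial (axiom D): yes — every world has a successor (e.g. w1 S w1).
Euclidean (axiom 5): no — w1 S w9 and w1 S w8, but not w9 S w8.
Transitive (axiom 4): no — w1 S w8 and w8 S w7, but not w1 S w7.
Reflexive (axiom T): yes — every world is S-related to itself.
So F validates K, D; KD45 would additionally require S to be Euclidean and transitive. The strongest is D.

D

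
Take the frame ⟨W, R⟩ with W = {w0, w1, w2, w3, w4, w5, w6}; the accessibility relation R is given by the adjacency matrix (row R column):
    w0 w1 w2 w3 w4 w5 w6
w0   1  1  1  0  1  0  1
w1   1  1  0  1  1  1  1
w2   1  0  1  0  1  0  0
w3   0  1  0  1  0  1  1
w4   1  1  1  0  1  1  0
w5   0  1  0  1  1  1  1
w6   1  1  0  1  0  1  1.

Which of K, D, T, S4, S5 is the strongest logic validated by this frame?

Serial (axiom D): yes — every world has a successor (e.g. w0 R w0).
Reflexive (axiom T): yes — every world is R-related to itself.
Transitive (axiom 4): no — w0 R w1 and w1 R w3, but not w0 R w3.
Euclidean (axiom 5): no — w0 R w1 and w0 R w2, but not w1 R w2.
So F validates K, D, T; S4 would additionally require R to be transitive. The strongest is T.

T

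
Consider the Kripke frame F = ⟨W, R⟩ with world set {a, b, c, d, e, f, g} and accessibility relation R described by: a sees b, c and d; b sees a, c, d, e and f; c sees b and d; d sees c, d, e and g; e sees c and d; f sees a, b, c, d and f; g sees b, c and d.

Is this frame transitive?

Transitive: no — a R b and b R e, but not a R e.

No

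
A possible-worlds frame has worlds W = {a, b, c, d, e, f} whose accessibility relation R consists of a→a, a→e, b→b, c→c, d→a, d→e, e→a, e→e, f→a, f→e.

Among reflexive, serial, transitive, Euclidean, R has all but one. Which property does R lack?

Reflexive: no — d is not related to itself.
Serial: yes — every world has a successor (e.g. a R a).
Transitive: yes — every two-step R-path is closed by a direct edge.
Euclidean: yes — any two successors of a common world are R-related.
Only reflexive fails.

reflexive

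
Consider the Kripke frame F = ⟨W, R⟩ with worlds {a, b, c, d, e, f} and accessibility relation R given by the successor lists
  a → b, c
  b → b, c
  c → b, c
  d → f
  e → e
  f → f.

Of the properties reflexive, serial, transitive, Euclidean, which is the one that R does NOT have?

reflexive

Reflexive: no — a is not related to itself.
Serial: yes — every world has a successor (e.g. a R b).
Transitive: yes — every two-step R-path is closed by a direct edge.
Euclidean: yes — any two successors of a common world are R-related.
Only reflexive fails.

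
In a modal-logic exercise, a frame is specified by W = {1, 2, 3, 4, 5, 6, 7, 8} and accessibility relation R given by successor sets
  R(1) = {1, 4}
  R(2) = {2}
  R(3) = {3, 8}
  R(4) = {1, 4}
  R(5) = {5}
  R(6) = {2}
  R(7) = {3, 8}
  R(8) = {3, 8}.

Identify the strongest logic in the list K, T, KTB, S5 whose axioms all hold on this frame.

Reflexive (axiom T): no — 6 is not related to itself.
Symmetric (axiom B): no — 6 R 2 but not 2 R 6.
Euclidean (axiom 5): yes — any two successors of a common world are R-related.
So F validates K; T would additionally require R to be reflexive. The strongest is K.

K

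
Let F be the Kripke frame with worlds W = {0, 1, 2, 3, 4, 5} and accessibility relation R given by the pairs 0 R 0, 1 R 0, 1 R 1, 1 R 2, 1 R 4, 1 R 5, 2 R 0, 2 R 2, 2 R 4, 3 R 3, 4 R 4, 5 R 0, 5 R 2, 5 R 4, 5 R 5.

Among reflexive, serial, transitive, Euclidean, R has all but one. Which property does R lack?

Euclidean

Reflexive: yes — every world is R-related to itself.
Serial: yes — every world has a successor (e.g. 0 R 0).
Transitive: yes — every two-step R-path is closed by a direct edge.
Euclidean: no — 1 R 0 and 1 R 2, but not 0 R 2.
Only Euclidean fails.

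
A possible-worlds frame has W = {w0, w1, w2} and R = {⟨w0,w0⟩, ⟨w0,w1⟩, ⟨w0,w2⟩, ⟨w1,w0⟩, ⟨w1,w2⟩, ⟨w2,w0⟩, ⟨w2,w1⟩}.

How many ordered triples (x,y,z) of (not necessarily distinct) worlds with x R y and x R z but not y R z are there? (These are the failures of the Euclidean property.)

Enumerating: (w0,w1,w1), (w0,w2,w2), (w1,w2,w2), (w2,w1,w1).

4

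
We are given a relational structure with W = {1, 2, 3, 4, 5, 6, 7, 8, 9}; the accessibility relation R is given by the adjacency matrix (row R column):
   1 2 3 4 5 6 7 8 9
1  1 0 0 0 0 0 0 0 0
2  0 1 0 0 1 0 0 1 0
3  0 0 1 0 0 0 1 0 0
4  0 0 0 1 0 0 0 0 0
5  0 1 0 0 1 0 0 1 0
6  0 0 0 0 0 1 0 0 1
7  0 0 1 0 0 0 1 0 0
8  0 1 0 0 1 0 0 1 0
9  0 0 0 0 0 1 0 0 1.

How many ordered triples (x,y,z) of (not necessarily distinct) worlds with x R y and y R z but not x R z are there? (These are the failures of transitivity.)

0

R is transitive; there are no such tuples.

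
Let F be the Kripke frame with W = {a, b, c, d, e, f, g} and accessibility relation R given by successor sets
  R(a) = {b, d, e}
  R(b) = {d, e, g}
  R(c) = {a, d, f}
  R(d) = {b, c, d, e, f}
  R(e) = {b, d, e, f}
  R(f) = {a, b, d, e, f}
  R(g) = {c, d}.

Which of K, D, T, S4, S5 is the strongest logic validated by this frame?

Serial (axiom D): yes — every world has a successor (e.g. a R b).
Reflexive (axiom T): no — a is not related to itself.
Transitive (axiom 4): no — a R b and b R g, but not a R g.
Euclidean (axiom 5): no — b R d and b R g, but not d R g.
So F validates K, D; T would additionally require R to be reflexive. The strongest is D.

D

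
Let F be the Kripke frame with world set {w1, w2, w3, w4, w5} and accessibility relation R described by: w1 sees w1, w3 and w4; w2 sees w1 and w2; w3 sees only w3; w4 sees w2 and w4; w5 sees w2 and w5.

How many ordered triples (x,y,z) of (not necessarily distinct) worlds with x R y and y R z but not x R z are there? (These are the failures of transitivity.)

Enumerating: (w1,w4,w2), (w2,w1,w3), (w2,w1,w4), (w4,w2,w1), (w5,w2,w1).

5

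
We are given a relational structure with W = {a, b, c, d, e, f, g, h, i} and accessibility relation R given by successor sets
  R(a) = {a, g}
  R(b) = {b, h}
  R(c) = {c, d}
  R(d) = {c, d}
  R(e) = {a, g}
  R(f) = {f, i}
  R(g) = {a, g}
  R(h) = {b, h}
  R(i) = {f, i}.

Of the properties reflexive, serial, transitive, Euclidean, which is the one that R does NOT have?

reflexive

Reflexive: no — e is not related to itself.
Serial: yes — every world has a successor (e.g. a R a).
Transitive: yes — every two-step R-path is closed by a direct edge.
Euclidean: yes — any two successors of a common world are R-related.
Only reflexive fails.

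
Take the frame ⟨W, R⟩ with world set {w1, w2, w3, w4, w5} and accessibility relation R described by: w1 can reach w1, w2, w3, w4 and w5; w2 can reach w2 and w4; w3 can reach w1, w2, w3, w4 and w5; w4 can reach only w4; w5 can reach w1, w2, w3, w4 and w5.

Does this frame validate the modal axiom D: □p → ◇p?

Yes

The schema D characterises exactly the serial frames.
Serial: yes — every world has a successor (e.g. w1 R w1).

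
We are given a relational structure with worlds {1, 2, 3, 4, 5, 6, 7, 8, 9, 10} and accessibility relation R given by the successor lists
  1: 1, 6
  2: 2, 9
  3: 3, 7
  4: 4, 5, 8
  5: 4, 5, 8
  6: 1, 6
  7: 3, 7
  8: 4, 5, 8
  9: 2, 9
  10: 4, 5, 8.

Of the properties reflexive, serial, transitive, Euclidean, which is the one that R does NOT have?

Reflexive: no — 10 is not related to itself.
Serial: yes — every world has a successor (e.g. 1 R 1).
Transitive: yes — every two-step R-path is closed by a direct edge.
Euclidean: yes — any two successors of a common world are R-related.
Only reflexive fails.

reflexive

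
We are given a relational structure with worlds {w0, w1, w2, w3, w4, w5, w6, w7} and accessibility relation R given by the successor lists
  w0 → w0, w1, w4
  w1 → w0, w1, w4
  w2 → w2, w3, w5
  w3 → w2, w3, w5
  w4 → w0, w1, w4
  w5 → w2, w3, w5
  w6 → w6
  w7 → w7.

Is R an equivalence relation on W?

Reflexive: yes — every world is R-related to itself.
Symmetric: yes — every pair in R has its reverse in R.
Transitive: yes — every two-step R-path is closed by a direct edge.
So R is an equivalence relation.

Yes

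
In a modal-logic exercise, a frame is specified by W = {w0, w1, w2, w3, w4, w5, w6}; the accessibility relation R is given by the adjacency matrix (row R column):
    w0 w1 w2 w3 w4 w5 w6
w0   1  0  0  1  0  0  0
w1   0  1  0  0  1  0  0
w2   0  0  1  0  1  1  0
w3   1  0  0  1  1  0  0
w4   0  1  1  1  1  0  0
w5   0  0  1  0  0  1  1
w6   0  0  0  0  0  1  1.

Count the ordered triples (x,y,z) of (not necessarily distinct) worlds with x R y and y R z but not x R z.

12

Enumerating: (w0,w3,w4), (w1,w4,w2), (w1,w4,w3), (w2,w4,w1), (w2,w4,w3), (w2,w5,w6), (w3,w4,w1), (w3,w4,w2), (w4,w2,w5), (w4,w3,w0), (w5,w2,w4), (w6,w5,w2).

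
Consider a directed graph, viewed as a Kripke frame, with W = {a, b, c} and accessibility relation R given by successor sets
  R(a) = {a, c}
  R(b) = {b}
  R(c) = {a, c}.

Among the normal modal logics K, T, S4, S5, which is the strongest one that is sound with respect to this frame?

Reflexive (axiom T): yes — every world is R-related to itself.
Transitive (axiom 4): yes — every two-step R-path is closed by a direct edge.
Euclidean (axiom 5): yes — any two successors of a common world are R-related.
So F validates K, T, S4, S5. The strongest is S5.

S5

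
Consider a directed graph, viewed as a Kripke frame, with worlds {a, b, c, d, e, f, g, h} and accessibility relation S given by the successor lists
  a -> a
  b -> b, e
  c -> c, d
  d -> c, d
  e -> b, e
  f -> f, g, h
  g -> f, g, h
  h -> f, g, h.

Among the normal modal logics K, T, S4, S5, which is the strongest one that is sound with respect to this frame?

Reflexive (axiom T): yes — every world is S-related to itself.
Transitive (axiom 4): yes — every two-step S-path is closed by a direct edge.
Euclidean (axiom 5): yes — any two successors of a common world are S-related.
So F validates K, T, S4, S5. The strongest is S5.

S5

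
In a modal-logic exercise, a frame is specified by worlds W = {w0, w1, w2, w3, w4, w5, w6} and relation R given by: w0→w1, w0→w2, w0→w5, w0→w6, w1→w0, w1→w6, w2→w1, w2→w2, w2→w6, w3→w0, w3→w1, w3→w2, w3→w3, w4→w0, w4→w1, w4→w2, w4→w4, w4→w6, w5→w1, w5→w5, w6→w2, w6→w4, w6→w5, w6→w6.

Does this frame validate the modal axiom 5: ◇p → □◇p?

The schema 5 characterises exactly the Euclidean frames.
Euclidean: no — w0 R w1 and w0 R w2, but not w1 R w2.

No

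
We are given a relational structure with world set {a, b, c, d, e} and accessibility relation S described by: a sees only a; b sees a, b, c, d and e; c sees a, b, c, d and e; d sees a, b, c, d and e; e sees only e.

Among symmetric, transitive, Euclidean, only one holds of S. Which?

Symmetric: no — b S a but not a S b.
Transitive: yes — every two-step S-path is closed by a direct edge.
Euclidean: no — b S a and b S c, but not a S c.
Only transitive holds.

transitive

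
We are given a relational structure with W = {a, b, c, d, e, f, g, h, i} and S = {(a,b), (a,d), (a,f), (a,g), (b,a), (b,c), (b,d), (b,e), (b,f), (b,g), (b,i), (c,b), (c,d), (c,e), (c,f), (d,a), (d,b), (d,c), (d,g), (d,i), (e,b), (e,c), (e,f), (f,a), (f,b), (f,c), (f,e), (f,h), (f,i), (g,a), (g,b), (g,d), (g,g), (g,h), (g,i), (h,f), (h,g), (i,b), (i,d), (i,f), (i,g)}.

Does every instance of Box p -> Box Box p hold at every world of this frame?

No

Axiom 4 corresponds to the accessibility relation being transitive.
Transitive: no — a S b and b S c, but not a S c.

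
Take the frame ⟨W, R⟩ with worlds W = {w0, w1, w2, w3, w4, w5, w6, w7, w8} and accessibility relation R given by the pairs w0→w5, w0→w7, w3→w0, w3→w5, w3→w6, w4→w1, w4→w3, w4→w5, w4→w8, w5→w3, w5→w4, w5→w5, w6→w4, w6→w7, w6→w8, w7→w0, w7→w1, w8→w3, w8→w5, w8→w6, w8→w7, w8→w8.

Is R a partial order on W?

No

Reflexive: no — w0 is not related to itself.
Transitive: no — w0 R w5 and w5 R w3, but not w0 R w3.
Antisymmetric: no — w0 R w7 and w7 R w0 with w0 ≠ w7.
So R is not a partial order.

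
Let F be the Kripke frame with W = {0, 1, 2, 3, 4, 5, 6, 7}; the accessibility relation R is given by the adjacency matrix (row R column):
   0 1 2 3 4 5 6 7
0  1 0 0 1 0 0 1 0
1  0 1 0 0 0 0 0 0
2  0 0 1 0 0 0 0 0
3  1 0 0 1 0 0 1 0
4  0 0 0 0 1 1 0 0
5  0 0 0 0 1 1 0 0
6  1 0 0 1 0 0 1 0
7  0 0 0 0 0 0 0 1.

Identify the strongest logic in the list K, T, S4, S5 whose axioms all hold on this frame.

S5

Reflexive (axiom T): yes — every world is R-related to itself.
Transitive (axiom 4): yes — every two-step R-path is closed by a direct edge.
Euclidean (axiom 5): yes — any two successors of a common world are R-related.
So F validates K, T, S4, S5. The strongest is S5.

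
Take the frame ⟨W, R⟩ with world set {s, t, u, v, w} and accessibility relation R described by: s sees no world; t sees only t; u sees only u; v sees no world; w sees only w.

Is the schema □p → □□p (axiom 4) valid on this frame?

Axiom 4 corresponds to the accessibility relation being transitive.
Transitive: yes — every two-step R-path is closed by a direct edge.

Yes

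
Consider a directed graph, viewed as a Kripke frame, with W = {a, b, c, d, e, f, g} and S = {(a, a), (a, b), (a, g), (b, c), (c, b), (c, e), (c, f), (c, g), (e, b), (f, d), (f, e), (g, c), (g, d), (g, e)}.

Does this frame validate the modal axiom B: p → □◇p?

No

Axiom B corresponds to the accessibility relation being symmetric.
Symmetric: no — a S b but not b S a.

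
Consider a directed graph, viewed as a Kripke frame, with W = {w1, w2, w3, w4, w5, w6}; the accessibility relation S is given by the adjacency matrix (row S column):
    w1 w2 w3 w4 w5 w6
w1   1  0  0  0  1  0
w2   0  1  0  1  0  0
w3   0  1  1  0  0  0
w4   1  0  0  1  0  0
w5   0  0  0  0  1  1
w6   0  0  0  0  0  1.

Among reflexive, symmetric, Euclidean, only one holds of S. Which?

reflexive

Reflexive: yes — every world is S-related to itself.
Symmetric: no — w1 S w5 but not w5 S w1.
Euclidean: no — w1 S w5 and w1 S w1, but not w5 S w1.
Only reflexive holds.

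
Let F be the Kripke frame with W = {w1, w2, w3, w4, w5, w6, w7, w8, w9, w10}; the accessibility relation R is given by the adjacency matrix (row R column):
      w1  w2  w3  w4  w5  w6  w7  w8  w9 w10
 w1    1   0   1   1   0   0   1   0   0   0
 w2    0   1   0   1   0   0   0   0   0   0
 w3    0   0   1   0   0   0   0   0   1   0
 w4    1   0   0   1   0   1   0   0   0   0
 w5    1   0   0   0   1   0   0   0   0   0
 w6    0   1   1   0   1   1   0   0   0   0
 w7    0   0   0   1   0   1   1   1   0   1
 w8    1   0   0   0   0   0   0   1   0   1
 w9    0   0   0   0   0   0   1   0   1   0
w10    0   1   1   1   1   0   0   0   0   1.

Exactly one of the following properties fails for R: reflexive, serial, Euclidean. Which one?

Euclidean

Reflexive: yes — every world is R-related to itself.
Serial: yes — every world has a successor (e.g. w1 R w1).
Euclidean: no — w1 R w3 and w1 R w4, but not w3 R w4.
Only Euclidean fails.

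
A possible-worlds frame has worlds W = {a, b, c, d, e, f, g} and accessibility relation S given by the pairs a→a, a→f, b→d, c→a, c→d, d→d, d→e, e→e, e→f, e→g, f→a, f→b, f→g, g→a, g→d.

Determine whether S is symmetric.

Symmetric: no — b S d but not d S b.

No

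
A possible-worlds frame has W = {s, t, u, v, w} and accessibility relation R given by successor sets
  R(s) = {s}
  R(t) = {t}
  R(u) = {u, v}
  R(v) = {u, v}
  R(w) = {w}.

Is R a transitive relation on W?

Transitive: yes — every two-step R-path is closed by a direct edge.

Yes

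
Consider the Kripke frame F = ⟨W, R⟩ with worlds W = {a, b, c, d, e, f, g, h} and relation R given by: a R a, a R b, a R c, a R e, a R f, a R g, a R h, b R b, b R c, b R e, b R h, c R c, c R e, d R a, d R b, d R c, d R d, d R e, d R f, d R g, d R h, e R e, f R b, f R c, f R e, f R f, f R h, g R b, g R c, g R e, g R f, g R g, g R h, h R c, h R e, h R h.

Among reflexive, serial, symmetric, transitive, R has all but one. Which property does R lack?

symmetric

Reflexive: yes — every world is R-related to itself.
Serial: yes — every world has a successor (e.g. a R a).
Symmetric: no — a R b but not b R a.
Transitive: yes — every two-step R-path is closed by a direct edge.
Only symmetric fails.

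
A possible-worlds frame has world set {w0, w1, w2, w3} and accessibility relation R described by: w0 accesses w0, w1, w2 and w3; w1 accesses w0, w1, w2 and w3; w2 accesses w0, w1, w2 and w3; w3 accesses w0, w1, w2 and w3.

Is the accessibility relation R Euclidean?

Yes

Euclidean: yes — any two successors of a common world are R-related.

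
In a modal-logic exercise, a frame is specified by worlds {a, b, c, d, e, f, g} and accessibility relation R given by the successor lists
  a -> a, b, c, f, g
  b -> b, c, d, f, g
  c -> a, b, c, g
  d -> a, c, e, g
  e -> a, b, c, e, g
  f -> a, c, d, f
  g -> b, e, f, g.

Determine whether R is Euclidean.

Euclidean: no — a R c and a R f, but not c R f.

No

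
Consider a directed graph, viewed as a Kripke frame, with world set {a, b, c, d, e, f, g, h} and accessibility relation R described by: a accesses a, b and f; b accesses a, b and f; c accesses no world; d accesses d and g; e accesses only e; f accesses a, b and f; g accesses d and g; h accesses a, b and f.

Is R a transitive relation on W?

Yes

Transitive: yes — every two-step R-path is closed by a direct edge.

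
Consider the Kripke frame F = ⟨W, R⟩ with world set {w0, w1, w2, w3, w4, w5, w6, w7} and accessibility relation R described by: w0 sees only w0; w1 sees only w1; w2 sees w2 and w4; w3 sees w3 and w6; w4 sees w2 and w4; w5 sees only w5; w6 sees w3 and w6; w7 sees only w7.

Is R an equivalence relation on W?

Reflexive: yes — every world is R-related to itself.
Symmetric: yes — every pair in R has its reverse in R.
Transitive: yes — every two-step R-path is closed by a direct edge.
So R is an equivalence relation.

Yes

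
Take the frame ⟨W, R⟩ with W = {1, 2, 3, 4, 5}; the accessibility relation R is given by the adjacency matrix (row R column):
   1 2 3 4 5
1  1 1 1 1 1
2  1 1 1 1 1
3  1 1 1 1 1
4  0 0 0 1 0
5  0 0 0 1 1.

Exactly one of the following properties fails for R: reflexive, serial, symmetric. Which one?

Reflexive: yes — every world is R-related to itself.
Serial: yes — every world has a successor (e.g. 1 R 1).
Symmetric: no — 1 R 4 but not 4 R 1.
Only symmetric fails.

symmetric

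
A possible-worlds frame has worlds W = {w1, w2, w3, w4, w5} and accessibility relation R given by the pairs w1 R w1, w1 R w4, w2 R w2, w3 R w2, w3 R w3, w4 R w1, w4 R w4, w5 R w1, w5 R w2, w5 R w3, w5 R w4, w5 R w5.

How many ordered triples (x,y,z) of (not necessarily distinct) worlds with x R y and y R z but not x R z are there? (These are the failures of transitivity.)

R is transitive; there are no such tuples.

0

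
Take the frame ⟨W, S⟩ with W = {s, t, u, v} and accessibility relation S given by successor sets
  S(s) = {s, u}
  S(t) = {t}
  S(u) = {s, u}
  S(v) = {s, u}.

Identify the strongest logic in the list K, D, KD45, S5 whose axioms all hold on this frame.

KD45

Serial (axiom D): yes — every world has a successor (e.g. s S s).
Euclidean (axiom 5): yes — any two successors of a common world are S-related.
Transitive (axiom 4): yes — every two-step S-path is closed by a direct edge.
Reflexive (axiom T): no — v is not related to itself.
So F validates K, D, KD45; S5 would additionally require S to be reflexive. The strongest is KD45.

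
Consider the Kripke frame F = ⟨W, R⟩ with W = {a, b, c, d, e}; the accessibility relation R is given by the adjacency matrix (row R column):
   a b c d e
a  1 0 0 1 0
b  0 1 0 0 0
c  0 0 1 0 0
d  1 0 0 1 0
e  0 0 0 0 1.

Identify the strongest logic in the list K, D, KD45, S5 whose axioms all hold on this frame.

S5

Serial (axiom D): yes — every world has a successor (e.g. a R a).
Euclidean (axiom 5): yes — any two successors of a common world are R-related.
Transitive (axiom 4): yes — every two-step R-path is closed by a direct edge.
Reflexive (axiom T): yes — every world is R-related to itself.
So F validates K, D, KD45, S5. The strongest is S5.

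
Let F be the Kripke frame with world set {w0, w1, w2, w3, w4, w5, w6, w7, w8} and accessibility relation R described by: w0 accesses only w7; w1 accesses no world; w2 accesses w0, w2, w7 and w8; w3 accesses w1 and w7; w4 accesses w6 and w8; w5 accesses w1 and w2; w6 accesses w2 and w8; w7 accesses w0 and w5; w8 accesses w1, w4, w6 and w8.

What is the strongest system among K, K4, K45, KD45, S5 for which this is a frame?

K

Transitive (axiom 4): no — w0 R w7 and w7 R w5, but not w0 R w5.
Euclidean (axiom 5): no — w2 R w0 and w2 R w8, but not w0 R w8.
Serial (axiom D): no — w1 has no R-successor.
Reflexive (axiom T): no — w0 is not related to itself.
So F validates K; K4 would additionally require R to be transitive. The strongest is K.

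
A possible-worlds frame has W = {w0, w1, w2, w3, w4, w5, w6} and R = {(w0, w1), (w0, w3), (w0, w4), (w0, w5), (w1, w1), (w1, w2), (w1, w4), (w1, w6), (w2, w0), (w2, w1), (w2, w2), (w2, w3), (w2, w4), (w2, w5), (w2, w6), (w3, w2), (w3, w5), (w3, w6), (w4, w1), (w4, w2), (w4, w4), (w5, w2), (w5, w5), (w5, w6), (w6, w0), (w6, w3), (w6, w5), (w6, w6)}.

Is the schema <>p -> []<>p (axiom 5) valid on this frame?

No

Axiom 5 corresponds to the accessibility relation being Euclidean.
Euclidean: no — w0 R w1 and w0 R w3, but not w1 R w3.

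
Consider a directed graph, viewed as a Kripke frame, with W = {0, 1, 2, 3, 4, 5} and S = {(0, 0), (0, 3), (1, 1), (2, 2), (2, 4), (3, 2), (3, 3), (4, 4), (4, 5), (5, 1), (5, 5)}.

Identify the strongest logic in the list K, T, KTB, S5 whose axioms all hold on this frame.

Reflexive (axiom T): yes — every world is S-related to itself.
Symmetric (axiom B): no — 0 S 3 but not 3 S 0.
Euclidean (axiom 5): no — 0 S 3 and 0 S 0, but not 3 S 0.
So F validates K, T; KTB would additionally require S to be symmetric. The strongest is T.

T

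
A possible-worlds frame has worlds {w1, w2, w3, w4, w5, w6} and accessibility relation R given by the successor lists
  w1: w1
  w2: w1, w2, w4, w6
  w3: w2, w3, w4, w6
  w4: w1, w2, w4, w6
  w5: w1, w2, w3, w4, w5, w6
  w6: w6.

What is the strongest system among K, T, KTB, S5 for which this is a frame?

T

Reflexive (axiom T): yes — every world is R-related to itself.
Symmetric (axiom B): no — w2 R w1 but not w1 R w2.
Euclidean (axiom 5): no — w2 R w1 and w2 R w4, but not w1 R w4.
So F validates K, T; KTB would additionally require R to be symmetric. The strongest is T.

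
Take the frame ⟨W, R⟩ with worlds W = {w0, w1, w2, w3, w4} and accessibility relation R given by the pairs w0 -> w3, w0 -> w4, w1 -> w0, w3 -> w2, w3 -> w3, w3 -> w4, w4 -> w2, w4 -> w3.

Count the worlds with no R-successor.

Enumerating: w2.

1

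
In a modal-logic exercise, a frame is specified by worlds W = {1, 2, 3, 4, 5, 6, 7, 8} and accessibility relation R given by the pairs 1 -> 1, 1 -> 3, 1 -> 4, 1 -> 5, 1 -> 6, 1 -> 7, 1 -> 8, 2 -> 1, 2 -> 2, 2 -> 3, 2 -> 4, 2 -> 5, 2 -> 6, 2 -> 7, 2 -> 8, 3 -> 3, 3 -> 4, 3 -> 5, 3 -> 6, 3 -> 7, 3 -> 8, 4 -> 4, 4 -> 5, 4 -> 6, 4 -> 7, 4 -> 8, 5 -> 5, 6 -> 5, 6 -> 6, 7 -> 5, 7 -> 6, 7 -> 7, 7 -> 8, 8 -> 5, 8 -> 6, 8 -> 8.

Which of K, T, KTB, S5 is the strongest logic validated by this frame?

Reflexive (axiom T): yes — every world is R-related to itself.
Symmetric (axiom B): no — 1 R 3 but not 3 R 1.
Euclidean (axiom 5): no — 1 R 4 and 1 R 3, but not 4 R 3.
So F validates K, T; KTB would additionally require R to be symmetric. The strongest is T.

T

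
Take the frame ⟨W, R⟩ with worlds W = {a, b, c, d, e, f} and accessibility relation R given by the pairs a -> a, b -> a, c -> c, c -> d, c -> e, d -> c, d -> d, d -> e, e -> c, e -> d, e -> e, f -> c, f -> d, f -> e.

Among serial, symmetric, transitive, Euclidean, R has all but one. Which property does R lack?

Serial: yes — every world has a successor (e.g. a R a).
Symmetric: no — b R a but not a R b.
Transitive: yes — every two-step R-path is closed by a direct edge.
Euclidean: yes — any two successors of a common world are R-related.
Only symmetric fails.

symmetric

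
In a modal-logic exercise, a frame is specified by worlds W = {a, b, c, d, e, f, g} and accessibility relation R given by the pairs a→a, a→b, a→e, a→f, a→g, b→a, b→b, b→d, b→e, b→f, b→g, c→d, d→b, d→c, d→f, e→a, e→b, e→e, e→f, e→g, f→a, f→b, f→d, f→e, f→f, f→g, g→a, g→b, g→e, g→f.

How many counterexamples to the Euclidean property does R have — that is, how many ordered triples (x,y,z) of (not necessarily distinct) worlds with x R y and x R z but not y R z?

Enumerating: (a,g,g), (b,a,d), (b,d,a), (b,d,d), (b,d,e), (b,d,g), (b,e,d), (b,g,d), (b,g,g), (c,d,d), (d,b,c), (d,c,b), … and 12 more.
Total: 24.

24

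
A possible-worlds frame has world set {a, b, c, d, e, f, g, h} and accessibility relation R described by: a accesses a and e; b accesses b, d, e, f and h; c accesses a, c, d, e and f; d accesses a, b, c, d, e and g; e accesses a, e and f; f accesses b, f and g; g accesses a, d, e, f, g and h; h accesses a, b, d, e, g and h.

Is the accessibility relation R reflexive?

Reflexive: yes — every world is R-related to itself.

Yes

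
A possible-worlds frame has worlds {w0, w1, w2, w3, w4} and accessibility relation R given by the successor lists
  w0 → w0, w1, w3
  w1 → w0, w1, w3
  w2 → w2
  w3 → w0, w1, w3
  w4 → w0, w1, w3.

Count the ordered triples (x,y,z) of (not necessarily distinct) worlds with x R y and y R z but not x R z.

0

R is transitive; there are no such tuples.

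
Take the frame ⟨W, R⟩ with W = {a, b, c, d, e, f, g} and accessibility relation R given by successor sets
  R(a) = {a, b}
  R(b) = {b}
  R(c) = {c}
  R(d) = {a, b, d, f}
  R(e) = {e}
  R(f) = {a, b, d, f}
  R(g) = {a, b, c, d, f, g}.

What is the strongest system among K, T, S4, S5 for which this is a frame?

Reflexive (axiom T): yes — every world is R-related to itself.
Transitive (axiom 4): yes — every two-step R-path is closed by a direct edge.
Euclidean (axiom 5): no — d R a and d R f, but not a R f.
So F validates K, T, S4; S5 would additionally require R to be Euclidean. The strongest is S4.

S4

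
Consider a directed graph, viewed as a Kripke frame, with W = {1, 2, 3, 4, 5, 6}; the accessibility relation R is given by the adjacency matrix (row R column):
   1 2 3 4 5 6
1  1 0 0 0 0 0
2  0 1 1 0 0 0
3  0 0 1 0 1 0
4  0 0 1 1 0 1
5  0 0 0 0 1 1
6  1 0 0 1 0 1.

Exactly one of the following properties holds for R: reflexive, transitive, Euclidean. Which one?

reflexive

Reflexive: yes — every world is R-related to itself.
Transitive: no — 2 R 3 and 3 R 5, but not 2 R 5.
Euclidean: no — 4 R 3 and 4 R 6, but not 3 R 6.
Only reflexive holds.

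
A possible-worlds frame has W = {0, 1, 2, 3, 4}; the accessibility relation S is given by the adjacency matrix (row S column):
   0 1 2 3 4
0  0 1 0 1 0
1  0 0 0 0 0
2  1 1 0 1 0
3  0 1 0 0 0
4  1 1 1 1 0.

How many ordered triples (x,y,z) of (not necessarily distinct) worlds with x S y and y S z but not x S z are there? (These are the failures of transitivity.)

0

S is transitive; there are no such tuples.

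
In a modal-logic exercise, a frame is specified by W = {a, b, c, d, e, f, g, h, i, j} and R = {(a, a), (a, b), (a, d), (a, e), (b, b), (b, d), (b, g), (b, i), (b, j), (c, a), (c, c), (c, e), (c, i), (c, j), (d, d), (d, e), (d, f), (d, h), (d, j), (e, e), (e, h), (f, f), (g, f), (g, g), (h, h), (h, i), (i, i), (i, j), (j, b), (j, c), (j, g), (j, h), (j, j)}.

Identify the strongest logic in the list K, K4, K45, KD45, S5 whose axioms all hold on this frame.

K

Transitive (axiom 4): no — a R b and b R g, but not a R g.
Euclidean (axiom 5): no — a R b and a R e, but not b R e.
Serial (axiom D): yes — every world has a successor (e.g. a R a).
Reflexive (axiom T): yes — every world is R-related to itself.
So F validates K; K4 would additionally require R to be transitive. The strongest is K.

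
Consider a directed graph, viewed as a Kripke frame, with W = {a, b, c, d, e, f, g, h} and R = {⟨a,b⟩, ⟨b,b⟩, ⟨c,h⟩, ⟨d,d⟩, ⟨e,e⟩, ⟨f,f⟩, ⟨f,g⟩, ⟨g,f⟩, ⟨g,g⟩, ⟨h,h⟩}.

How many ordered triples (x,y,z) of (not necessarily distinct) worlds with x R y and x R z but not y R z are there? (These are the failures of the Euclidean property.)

R is Euclidean; there are no such tuples.

0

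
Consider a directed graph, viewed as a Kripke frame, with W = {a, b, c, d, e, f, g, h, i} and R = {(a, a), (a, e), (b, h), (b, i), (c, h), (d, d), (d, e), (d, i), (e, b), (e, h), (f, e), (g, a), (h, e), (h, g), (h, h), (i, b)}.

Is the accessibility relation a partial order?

Reflexive: no — b is not related to itself.
Transitive: no — a R e and e R b, but not a R b.
Antisymmetric: no — b R i and i R b with b ≠ i.
So R is not a partial order.

No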